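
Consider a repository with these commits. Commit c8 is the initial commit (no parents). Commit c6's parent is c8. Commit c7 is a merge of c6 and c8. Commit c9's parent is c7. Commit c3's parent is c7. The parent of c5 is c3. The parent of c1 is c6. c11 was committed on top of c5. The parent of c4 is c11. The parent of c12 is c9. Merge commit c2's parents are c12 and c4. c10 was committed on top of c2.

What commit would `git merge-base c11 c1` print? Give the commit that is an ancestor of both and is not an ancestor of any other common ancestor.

c6

Ancestors of c11: {c11, c3, c5, c6, c7, c8}.
Ancestors of c1: {c1, c6, c8}.
Common ancestors: {c6, c8}.
Among these, c6 is not an ancestor of any other common ancestor — it is the merge base.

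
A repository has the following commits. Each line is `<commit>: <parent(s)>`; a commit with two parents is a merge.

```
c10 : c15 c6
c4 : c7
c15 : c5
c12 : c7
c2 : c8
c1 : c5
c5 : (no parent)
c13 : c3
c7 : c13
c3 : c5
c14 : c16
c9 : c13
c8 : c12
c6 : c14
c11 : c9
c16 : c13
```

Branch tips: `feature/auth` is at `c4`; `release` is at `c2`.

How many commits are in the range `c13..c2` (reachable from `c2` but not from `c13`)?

4

Reachable from c2: {c12, c13, c2, c3, c5, c7, c8}.
Reachable from c13: {c13, c3, c5}.
In c2's history but not c13's: {c12, c2, c7, c8} — 4 commits.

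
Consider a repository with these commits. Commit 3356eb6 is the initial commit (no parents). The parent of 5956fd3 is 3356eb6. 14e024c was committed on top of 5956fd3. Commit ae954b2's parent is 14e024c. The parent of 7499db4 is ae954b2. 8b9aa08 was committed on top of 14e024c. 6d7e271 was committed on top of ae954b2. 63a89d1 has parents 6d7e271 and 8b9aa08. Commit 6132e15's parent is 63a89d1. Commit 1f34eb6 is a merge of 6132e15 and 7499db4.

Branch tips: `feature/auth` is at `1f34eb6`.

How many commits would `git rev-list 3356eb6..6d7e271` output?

4

Reachable from 6d7e271: {14e024c, 3356eb6, 5956fd3, 6d7e271, ae954b2}.
Reachable from 3356eb6: {3356eb6}.
In 6d7e271's history but not 3356eb6's: {14e024c, 5956fd3, 6d7e271, ae954b2} — 4 commits.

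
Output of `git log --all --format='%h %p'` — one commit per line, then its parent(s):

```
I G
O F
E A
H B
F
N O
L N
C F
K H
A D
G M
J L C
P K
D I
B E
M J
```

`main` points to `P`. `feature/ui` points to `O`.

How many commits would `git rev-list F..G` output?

7

Reachable from G: {C, F, G, J, L, M, N, O}.
Reachable from F: {F}.
In G's history but not F's: {C, G, J, L, M, N, O} — 7 commits.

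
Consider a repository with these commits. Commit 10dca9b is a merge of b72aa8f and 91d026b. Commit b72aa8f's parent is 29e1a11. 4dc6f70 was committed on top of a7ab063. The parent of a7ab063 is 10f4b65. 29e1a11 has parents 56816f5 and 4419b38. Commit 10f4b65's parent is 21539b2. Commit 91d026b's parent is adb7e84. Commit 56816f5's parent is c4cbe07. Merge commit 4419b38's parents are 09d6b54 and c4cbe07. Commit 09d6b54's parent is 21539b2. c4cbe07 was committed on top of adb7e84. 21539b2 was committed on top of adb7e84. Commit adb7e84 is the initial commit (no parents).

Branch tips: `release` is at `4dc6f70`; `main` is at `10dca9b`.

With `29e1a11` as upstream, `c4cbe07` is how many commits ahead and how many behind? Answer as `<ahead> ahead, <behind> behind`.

0 ahead, 5 behind

Reachable from c4cbe07: {adb7e84, c4cbe07}.
Reachable from 29e1a11: {09d6b54, 21539b2, 29e1a11, 4419b38, 56816f5, adb7e84, c4cbe07}.
Only in c4cbe07's history (ahead): {} — 0.
Only in 29e1a11's history (behind): {09d6b54, 21539b2, 29e1a11, 4419b38, 56816f5} — 5.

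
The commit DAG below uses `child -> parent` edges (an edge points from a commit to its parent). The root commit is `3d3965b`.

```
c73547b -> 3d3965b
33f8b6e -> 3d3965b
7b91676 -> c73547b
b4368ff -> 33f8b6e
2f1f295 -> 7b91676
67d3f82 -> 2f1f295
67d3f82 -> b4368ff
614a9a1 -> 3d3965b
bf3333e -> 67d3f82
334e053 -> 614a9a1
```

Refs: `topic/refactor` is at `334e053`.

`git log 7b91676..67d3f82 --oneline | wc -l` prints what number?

Reachable from 67d3f82: {2f1f295, 33f8b6e, 3d3965b, 67d3f82, 7b91676, b4368ff, c73547b}.
Reachable from 7b91676: {3d3965b, 7b91676, c73547b}.
In 67d3f82's history but not 7b91676's: {2f1f295, 33f8b6e, 67d3f82, b4368ff} — 4 commits.

4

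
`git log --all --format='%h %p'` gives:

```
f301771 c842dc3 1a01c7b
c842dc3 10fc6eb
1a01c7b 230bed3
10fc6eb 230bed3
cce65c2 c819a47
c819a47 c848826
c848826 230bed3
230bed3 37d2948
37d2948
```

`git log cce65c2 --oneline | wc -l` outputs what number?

5

Walking parent pointers from cce65c2: reachable set = {230bed3, 37d2948, c819a47, c848826, cce65c2}.
That is 5 commits.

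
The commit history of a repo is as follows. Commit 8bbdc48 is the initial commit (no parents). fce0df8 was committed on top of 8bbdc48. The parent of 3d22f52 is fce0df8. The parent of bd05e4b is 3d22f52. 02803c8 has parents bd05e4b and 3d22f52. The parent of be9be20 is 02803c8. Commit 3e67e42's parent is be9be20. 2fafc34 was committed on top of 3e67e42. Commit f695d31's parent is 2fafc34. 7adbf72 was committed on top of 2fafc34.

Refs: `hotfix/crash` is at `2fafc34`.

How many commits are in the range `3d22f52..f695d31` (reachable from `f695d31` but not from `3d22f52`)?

Reachable from f695d31: {02803c8, 2fafc34, 3d22f52, 3e67e42, 8bbdc48, bd05e4b, be9be20, f695d31, fce0df8}.
Reachable from 3d22f52: {3d22f52, 8bbdc48, fce0df8}.
In f695d31's history but not 3d22f52's: {02803c8, 2fafc34, 3e67e42, bd05e4b, be9be20, f695d31} — 6 commits.

6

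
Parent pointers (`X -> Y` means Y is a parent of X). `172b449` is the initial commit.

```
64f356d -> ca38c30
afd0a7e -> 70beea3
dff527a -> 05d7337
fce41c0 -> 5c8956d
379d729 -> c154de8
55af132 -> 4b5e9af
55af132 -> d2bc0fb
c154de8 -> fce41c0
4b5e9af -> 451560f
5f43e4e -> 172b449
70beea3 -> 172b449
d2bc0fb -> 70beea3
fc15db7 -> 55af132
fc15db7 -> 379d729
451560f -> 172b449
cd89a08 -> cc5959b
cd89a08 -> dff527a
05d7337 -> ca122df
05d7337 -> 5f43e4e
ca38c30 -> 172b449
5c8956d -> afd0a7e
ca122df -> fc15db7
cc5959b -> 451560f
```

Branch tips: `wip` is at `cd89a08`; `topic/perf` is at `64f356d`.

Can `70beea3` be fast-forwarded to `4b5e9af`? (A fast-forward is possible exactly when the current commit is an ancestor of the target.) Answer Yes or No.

A fast-forward from 70beea3 to 4b5e9af is possible iff 70beea3 is an ancestor of 4b5e9af.
Ancestors of 4b5e9af: {172b449, 451560f, 4b5e9af}.
70beea3 is not among them, so fast-forward is not possible.

No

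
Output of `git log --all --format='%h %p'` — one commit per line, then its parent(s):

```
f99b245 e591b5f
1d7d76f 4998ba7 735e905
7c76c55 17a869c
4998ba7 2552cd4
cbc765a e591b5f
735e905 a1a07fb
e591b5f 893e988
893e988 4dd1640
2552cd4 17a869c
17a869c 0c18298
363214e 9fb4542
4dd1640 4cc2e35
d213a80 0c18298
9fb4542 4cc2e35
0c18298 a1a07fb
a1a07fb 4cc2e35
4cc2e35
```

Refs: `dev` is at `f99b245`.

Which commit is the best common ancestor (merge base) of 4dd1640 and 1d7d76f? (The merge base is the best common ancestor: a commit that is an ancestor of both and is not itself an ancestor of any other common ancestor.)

Ancestors of 4dd1640: {4cc2e35, 4dd1640}.
Ancestors of 1d7d76f: {0c18298, 17a869c, 1d7d76f, 2552cd4, 4998ba7, 4cc2e35, 735e905, a1a07fb}.
Common ancestors: {4cc2e35}.
The only common ancestor is 4cc2e35, so it is the merge base.

4cc2e35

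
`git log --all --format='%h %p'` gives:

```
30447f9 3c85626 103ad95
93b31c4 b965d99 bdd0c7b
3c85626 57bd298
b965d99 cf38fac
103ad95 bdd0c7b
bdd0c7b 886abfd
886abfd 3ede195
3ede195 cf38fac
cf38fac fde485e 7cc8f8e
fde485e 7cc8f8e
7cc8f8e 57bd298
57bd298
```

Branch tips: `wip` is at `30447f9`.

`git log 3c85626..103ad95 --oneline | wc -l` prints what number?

Reachable from 103ad95: {103ad95, 3ede195, 57bd298, 7cc8f8e, 886abfd, bdd0c7b, cf38fac, fde485e}.
Reachable from 3c85626: {3c85626, 57bd298}.
In 103ad95's history but not 3c85626's: {103ad95, 3ede195, 7cc8f8e, 886abfd, bdd0c7b, cf38fac, fde485e} — 7 commits.

7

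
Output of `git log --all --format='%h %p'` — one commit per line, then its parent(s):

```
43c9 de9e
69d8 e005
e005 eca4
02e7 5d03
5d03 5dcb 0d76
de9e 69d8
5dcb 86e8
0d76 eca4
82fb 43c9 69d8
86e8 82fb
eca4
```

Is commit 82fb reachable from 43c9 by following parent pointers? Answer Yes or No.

No

Ancestors of 43c9: {43c9, 69d8, de9e, e005, eca4}.
82fb is not in that set, so it is not an ancestor of 43c9.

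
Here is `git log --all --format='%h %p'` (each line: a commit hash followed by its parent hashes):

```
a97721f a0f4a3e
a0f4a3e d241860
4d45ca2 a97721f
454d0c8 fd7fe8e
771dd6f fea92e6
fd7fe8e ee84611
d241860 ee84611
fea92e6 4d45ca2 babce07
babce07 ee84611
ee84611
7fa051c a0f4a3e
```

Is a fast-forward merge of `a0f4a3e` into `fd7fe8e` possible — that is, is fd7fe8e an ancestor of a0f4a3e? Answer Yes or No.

A fast-forward from fd7fe8e to a0f4a3e is possible iff fd7fe8e is an ancestor of a0f4a3e.
Ancestors of a0f4a3e: {a0f4a3e, d241860, ee84611}.
fd7fe8e is not among them, so fast-forward is not possible.

No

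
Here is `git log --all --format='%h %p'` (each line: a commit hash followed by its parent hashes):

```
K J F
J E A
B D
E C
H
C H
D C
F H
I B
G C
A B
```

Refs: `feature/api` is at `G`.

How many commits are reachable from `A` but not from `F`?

Reachable from A: {A, B, C, D, H}.
Reachable from F: {F, H}.
In A's history but not F's: {A, B, C, D} — 4 commits.

4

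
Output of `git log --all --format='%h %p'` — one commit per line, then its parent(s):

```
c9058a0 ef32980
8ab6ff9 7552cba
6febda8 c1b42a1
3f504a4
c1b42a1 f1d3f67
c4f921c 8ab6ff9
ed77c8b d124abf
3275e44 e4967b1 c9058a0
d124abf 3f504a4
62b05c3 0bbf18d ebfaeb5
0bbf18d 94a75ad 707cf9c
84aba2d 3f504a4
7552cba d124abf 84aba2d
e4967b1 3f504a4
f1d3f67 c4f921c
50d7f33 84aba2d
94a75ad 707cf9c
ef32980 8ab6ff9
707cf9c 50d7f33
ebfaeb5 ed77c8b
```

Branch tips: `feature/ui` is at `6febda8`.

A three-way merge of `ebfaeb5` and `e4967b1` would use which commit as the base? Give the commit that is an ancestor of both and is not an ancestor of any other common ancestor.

Ancestors of ebfaeb5: {3f504a4, d124abf, ebfaeb5, ed77c8b}.
Ancestors of e4967b1: {3f504a4, e4967b1}.
Common ancestors: {3f504a4}.
The only common ancestor is 3f504a4, so it is the merge base.

3f504a4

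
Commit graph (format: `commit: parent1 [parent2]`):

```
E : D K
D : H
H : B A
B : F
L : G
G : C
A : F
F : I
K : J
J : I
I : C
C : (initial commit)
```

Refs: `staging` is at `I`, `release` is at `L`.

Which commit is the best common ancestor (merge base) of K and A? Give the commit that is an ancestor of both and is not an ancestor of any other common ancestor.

Ancestors of K: {C, I, J, K}.
Ancestors of A: {A, C, F, I}.
Common ancestors: {C, I}.
Among these, I is not an ancestor of any other common ancestor — it is the merge base.

I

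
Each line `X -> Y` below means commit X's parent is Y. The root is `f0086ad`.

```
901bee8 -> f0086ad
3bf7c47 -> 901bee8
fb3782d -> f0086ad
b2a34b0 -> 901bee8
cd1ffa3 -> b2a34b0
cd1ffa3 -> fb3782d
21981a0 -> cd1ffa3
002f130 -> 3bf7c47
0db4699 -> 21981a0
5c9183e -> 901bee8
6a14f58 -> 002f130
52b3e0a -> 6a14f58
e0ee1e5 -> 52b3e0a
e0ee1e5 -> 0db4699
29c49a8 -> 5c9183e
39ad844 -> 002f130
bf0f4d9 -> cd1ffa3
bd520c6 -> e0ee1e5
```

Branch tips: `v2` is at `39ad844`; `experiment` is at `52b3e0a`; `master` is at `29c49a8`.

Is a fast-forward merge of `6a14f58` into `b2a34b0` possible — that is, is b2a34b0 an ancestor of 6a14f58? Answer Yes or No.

No

A fast-forward from b2a34b0 to 6a14f58 is possible iff b2a34b0 is an ancestor of 6a14f58.
Ancestors of 6a14f58: {002f130, 3bf7c47, 6a14f58, 901bee8, f0086ad}.
b2a34b0 is not among them, so fast-forward is not possible.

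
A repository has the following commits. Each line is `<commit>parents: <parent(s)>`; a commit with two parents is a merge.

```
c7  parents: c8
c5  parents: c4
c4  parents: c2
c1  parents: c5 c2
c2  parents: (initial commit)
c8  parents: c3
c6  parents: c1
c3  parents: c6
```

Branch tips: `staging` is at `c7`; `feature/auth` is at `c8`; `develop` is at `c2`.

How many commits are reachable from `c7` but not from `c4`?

Reachable from c7: {c1, c2, c3, c4, c5, c6, c7, c8}.
Reachable from c4: {c2, c4}.
In c7's history but not c4's: {c1, c3, c5, c6, c7, c8} — 6 commits.

6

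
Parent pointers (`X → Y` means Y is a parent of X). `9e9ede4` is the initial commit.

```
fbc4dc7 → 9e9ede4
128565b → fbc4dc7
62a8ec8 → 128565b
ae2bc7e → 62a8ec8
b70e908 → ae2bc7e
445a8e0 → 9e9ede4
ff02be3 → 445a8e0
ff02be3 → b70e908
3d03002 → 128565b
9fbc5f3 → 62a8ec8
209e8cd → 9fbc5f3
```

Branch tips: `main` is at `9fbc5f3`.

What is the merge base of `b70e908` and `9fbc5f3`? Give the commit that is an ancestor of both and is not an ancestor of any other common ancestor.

62a8ec8

Ancestors of b70e908: {128565b, 62a8ec8, 9e9ede4, ae2bc7e, b70e908, fbc4dc7}.
Ancestors of 9fbc5f3: {128565b, 62a8ec8, 9e9ede4, 9fbc5f3, fbc4dc7}.
Common ancestors: {128565b, 62a8ec8, 9e9ede4, fbc4dc7}.
Among these, 62a8ec8 is not an ancestor of any other common ancestor — it is the merge base.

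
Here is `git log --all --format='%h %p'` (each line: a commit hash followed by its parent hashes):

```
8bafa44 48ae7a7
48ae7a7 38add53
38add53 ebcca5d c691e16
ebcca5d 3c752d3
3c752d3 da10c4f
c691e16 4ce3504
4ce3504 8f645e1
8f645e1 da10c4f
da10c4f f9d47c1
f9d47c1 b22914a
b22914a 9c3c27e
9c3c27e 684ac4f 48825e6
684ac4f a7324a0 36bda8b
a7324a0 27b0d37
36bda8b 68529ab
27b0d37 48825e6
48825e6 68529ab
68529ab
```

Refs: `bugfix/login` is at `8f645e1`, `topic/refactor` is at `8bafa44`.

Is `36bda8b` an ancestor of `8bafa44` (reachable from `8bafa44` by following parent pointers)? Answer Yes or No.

Yes

Ancestors of 8bafa44 (commits reachable by following parents): {27b0d37, 36bda8b, 38add53, 3c752d3, 48825e6, 48ae7a7, 4ce3504, 684ac4f, 68529ab, 8bafa44, 8f645e1, 9c3c27e, a7324a0, b22914a, c691e16, da10c4f, ebcca5d, f9d47c1}.
36bda8b is in that set, so it is an ancestor of 8bafa44.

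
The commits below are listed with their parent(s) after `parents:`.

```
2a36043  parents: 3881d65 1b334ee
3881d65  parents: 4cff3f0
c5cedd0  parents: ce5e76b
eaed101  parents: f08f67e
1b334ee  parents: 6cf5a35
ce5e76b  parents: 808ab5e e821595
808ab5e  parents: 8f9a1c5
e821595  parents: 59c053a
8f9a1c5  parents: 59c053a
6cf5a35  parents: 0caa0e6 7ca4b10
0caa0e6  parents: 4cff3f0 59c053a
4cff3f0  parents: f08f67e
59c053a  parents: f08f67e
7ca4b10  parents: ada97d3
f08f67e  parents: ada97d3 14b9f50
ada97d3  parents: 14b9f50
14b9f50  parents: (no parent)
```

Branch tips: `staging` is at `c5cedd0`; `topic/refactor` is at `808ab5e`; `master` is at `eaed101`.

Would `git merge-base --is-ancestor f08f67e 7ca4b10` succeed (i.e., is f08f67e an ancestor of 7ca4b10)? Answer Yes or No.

No

Ancestors of 7ca4b10: {14b9f50, 7ca4b10, ada97d3}.
f08f67e is not in that set, so it is not an ancestor of 7ca4b10.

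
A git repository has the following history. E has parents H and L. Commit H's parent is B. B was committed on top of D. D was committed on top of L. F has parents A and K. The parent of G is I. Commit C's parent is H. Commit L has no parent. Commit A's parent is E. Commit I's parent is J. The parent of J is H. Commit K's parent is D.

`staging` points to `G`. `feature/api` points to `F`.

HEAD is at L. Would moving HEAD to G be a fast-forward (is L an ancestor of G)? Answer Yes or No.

Yes

A fast-forward from L to G is possible iff L is an ancestor of G.
Ancestors of G: {B, D, G, H, I, J, L}.
L is among them, so fast-forward is possible.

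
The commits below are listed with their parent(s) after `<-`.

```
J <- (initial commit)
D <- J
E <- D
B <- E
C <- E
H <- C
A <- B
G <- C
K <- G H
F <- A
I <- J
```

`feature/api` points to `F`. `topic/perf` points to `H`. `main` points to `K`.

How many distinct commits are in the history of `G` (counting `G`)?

Walking parent pointers from G: reachable set = {C, D, E, G, J}.
That is 5 commits.

5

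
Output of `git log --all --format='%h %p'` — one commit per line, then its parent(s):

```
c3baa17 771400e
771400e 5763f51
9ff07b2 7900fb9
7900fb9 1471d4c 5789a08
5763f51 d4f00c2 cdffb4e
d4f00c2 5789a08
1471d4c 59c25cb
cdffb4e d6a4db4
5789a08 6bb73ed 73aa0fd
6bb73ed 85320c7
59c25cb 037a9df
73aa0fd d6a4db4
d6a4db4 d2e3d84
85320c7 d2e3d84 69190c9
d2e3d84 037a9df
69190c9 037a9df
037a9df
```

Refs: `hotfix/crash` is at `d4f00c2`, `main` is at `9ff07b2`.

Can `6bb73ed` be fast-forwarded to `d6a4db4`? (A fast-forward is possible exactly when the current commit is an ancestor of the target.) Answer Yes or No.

No

A fast-forward from 6bb73ed to d6a4db4 is possible iff 6bb73ed is an ancestor of d6a4db4.
Ancestors of d6a4db4: {037a9df, d2e3d84, d6a4db4}.
6bb73ed is not among them, so fast-forward is not possible.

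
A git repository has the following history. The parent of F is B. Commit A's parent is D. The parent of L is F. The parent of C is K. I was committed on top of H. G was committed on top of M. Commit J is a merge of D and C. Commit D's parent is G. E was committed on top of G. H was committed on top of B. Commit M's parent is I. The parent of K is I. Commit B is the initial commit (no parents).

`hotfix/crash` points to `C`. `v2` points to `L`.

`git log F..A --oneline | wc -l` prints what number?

Reachable from A: {A, B, D, G, H, I, M}.
Reachable from F: {B, F}.
In A's history but not F's: {A, D, G, H, I, M} — 6 commits.

6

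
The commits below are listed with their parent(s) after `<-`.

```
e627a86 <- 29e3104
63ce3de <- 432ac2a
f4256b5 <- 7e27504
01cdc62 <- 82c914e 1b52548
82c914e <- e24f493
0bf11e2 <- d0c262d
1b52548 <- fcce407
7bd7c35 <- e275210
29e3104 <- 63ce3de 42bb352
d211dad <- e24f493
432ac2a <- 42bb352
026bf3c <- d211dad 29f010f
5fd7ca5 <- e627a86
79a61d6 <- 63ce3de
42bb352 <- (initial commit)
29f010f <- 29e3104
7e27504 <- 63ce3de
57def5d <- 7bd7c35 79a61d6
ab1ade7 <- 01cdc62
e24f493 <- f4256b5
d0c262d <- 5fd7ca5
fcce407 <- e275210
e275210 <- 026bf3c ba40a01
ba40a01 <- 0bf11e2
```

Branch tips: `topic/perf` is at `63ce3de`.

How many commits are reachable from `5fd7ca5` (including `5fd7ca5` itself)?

Walking parent pointers from 5fd7ca5: reachable set = {29e3104, 42bb352, 432ac2a, 5fd7ca5, 63ce3de, e627a86}.
That is 6 commits.

6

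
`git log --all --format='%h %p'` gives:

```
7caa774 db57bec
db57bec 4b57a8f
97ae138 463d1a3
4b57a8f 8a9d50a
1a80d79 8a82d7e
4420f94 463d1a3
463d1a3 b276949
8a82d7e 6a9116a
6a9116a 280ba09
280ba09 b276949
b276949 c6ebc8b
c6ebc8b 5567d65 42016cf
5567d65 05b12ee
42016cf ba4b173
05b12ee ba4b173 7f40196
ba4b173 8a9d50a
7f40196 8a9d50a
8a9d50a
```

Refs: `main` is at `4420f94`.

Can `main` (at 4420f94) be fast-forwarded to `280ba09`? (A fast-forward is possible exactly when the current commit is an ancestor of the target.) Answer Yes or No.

A fast-forward from 4420f94 to 280ba09 is possible iff 4420f94 is an ancestor of 280ba09.
Ancestors of 280ba09: {05b12ee, 280ba09, 42016cf, 5567d65, 7f40196, 8a9d50a, b276949, ba4b173, c6ebc8b}.
4420f94 is not among them, so fast-forward is not possible.

No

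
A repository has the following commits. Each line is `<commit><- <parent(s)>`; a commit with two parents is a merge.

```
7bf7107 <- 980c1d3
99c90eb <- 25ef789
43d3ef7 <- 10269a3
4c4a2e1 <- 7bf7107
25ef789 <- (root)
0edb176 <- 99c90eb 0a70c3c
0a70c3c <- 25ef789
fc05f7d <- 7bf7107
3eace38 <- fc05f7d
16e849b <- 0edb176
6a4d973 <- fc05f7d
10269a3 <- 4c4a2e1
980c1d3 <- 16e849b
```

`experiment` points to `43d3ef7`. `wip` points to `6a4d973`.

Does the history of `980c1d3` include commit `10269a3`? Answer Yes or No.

Ancestors of 980c1d3: {0a70c3c, 0edb176, 16e849b, 25ef789, 980c1d3, 99c90eb}.
10269a3 is not in that set, so it is not an ancestor of 980c1d3.

No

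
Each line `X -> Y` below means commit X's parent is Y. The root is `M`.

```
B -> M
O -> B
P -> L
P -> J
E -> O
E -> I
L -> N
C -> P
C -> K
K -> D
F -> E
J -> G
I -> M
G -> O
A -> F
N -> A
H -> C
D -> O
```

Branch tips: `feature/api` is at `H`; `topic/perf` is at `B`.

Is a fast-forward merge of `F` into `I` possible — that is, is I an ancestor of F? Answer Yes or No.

A fast-forward from I to F is possible iff I is an ancestor of F.
Ancestors of F: {B, E, F, I, M, O}.
I is among them, so fast-forward is possible.

Yes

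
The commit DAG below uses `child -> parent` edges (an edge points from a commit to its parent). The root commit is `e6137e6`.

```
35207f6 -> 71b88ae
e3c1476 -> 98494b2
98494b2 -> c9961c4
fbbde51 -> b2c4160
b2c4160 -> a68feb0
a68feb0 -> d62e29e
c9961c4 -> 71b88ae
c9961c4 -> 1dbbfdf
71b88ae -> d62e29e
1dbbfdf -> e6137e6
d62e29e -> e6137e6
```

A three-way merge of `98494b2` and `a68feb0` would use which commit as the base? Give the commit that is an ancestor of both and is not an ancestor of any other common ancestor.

Ancestors of 98494b2: {1dbbfdf, 71b88ae, 98494b2, c9961c4, d62e29e, e6137e6}.
Ancestors of a68feb0: {a68feb0, d62e29e, e6137e6}.
Common ancestors: {d62e29e, e6137e6}.
Among these, d62e29e is not an ancestor of any other common ancestor — it is the merge base.

d62e29e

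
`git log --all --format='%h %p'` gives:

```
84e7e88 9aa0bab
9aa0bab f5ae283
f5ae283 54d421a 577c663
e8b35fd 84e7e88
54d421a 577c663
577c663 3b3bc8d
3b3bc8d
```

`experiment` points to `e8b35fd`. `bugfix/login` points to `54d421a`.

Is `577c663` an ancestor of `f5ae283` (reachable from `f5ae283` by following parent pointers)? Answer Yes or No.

Ancestors of f5ae283 (commits reachable by following parents): {3b3bc8d, 54d421a, 577c663, f5ae283}.
577c663 is in that set, so it is an ancestor of f5ae283.

Yes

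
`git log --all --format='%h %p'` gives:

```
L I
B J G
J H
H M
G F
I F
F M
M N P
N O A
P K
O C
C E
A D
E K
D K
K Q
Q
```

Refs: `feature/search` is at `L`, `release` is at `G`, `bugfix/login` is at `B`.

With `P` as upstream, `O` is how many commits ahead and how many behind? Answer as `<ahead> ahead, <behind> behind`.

3 ahead, 1 behind

Reachable from O: {C, E, K, O, Q}.
Reachable from P: {K, P, Q}.
Only in O's history (ahead): {C, E, O} — 3.
Only in P's history (behind): {P} — 1.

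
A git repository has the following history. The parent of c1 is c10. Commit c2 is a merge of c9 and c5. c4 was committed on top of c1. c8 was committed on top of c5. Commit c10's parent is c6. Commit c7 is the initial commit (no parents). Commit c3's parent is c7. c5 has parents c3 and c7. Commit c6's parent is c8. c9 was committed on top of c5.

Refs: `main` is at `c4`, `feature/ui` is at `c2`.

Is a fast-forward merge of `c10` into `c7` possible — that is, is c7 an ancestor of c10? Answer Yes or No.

A fast-forward from c7 to c10 is possible iff c7 is an ancestor of c10.
Ancestors of c10: {c10, c3, c5, c6, c7, c8}.
c7 is among them, so fast-forward is possible.

Yes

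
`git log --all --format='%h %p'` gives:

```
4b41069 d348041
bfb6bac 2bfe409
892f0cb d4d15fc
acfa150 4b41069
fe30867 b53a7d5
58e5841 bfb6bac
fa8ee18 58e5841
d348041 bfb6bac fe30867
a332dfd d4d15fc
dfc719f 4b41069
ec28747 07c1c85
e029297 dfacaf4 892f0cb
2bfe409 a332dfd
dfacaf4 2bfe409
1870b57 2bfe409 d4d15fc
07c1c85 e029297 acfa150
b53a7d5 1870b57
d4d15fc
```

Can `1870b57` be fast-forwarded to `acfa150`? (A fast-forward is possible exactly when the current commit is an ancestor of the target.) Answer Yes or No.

A fast-forward from 1870b57 to acfa150 is possible iff 1870b57 is an ancestor of acfa150.
Ancestors of acfa150: {1870b57, 2bfe409, 4b41069, a332dfd, acfa150, b53a7d5, bfb6bac, d348041, d4d15fc, fe30867}.
1870b57 is among them, so fast-forward is possible.

Yes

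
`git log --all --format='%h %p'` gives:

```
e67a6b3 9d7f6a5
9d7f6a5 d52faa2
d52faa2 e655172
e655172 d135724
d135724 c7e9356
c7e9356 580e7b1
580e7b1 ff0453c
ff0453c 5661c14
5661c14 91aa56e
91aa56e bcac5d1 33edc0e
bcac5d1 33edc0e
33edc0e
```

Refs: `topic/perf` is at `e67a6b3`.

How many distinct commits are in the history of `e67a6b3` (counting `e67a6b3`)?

Walking parent pointers from e67a6b3: reachable set = {33edc0e, 5661c14, 580e7b1, 91aa56e, 9d7f6a5, bcac5d1, c7e9356, d135724, d52faa2, e655172, e67a6b3, ff0453c}.
That is 12 commits.

12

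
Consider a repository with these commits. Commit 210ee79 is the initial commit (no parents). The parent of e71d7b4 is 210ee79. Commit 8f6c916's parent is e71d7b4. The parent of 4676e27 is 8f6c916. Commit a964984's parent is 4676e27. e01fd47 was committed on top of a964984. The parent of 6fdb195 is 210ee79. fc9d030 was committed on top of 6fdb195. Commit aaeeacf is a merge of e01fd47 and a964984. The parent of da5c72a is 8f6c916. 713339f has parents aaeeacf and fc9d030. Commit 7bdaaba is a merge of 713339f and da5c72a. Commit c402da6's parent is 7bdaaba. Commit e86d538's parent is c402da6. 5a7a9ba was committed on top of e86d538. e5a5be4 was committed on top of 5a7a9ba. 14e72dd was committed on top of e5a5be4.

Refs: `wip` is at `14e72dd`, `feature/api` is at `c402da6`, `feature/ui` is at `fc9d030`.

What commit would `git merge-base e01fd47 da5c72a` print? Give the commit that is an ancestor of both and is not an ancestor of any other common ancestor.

Ancestors of e01fd47: {210ee79, 4676e27, 8f6c916, a964984, e01fd47, e71d7b4}.
Ancestors of da5c72a: {210ee79, 8f6c916, da5c72a, e71d7b4}.
Common ancestors: {210ee79, 8f6c916, e71d7b4}.
Among these, 8f6c916 is not an ancestor of any other common ancestor — it is the merge base.

8f6c916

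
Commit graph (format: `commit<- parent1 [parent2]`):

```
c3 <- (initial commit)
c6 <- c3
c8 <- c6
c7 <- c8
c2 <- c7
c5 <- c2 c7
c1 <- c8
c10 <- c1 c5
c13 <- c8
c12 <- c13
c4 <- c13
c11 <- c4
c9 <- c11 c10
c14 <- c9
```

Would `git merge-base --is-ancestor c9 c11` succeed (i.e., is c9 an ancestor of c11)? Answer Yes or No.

No

Ancestors of c11: {c11, c13, c3, c4, c6, c8}.
c9 is not in that set, so it is not an ancestor of c11.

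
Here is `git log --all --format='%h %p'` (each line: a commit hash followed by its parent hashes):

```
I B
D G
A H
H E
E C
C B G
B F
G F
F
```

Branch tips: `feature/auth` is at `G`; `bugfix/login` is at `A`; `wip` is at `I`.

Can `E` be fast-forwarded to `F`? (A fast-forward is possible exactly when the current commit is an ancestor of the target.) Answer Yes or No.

A fast-forward from E to F is possible iff E is an ancestor of F.
Ancestors of F: {F}.
E is not among them, so fast-forward is not possible.

No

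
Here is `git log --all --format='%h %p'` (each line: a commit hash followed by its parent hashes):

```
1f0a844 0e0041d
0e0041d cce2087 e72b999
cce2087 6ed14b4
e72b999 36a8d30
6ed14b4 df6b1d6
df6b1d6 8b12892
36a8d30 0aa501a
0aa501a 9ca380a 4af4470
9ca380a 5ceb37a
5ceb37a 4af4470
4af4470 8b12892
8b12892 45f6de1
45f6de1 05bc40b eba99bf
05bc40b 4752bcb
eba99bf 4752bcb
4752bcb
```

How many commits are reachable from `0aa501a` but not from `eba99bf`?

Reachable from 0aa501a: {05bc40b, 0aa501a, 45f6de1, 4752bcb, 4af4470, 5ceb37a, 8b12892, 9ca380a, eba99bf}.
Reachable from eba99bf: {4752bcb, eba99bf}.
In 0aa501a's history but not eba99bf's: {05bc40b, 0aa501a, 45f6de1, 4af4470, 5ceb37a, 8b12892, 9ca380a} — 7 commits.

7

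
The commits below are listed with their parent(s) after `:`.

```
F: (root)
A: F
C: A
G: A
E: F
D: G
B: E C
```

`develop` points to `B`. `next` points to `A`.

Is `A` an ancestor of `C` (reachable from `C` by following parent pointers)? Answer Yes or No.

Ancestors of C (commits reachable by following parents): {A, C, F}.
A is in that set, so it is an ancestor of C.

Yes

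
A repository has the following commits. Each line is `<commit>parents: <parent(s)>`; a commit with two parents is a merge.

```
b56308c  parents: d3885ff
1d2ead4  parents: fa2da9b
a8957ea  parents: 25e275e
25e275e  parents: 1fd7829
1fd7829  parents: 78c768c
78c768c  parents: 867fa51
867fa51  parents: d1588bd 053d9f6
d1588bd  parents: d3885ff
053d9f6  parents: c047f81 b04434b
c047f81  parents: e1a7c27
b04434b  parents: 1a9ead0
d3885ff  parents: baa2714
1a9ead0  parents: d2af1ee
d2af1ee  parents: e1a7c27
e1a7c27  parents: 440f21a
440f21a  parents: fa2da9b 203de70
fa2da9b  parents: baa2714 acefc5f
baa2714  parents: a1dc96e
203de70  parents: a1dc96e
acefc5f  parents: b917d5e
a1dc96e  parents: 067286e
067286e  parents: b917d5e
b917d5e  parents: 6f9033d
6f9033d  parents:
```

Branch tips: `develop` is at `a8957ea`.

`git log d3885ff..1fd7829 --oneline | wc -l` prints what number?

Reachable from 1fd7829: {053d9f6, 067286e, 1a9ead0, 1fd7829, 203de70, 440f21a, 6f9033d, 78c768c, 867fa51, a1dc96e, acefc5f, b04434b, b917d5e, baa2714, c047f81, d1588bd, d2af1ee, d3885ff, e1a7c27, fa2da9b}.
Reachable from d3885ff: {067286e, 6f9033d, a1dc96e, b917d5e, baa2714, d3885ff}.
In 1fd7829's history but not d3885ff's: {053d9f6, 1a9ead0, 1fd7829, 203de70, 440f21a, 78c768c, 867fa51, acefc5f, b04434b, c047f81, d1588bd, d2af1ee, e1a7c27, fa2da9b} — 14 commits.

14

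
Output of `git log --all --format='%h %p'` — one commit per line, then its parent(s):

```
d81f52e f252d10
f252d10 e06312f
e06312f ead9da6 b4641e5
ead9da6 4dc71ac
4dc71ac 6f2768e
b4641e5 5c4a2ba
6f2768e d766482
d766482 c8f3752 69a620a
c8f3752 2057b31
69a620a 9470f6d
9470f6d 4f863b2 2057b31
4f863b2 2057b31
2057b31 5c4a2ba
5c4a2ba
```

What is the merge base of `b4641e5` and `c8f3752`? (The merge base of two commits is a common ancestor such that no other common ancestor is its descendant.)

Ancestors of b4641e5: {5c4a2ba, b4641e5}.
Ancestors of c8f3752: {2057b31, 5c4a2ba, c8f3752}.
Common ancestors: {5c4a2ba}.
The only common ancestor is 5c4a2ba, so it is the merge base.

5c4a2ba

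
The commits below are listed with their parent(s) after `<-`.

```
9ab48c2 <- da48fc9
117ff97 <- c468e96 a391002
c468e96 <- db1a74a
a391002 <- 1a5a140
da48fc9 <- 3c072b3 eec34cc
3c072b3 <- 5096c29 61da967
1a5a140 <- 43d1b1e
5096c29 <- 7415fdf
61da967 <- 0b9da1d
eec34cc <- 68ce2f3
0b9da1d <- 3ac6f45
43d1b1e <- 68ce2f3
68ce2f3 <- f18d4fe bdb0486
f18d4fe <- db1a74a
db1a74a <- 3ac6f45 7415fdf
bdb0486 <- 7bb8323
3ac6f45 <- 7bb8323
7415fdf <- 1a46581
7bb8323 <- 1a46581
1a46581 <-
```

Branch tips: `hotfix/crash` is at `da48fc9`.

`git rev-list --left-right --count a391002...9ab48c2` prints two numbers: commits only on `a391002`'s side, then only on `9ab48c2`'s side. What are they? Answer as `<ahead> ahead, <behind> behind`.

3 ahead, 7 behind

Reachable from a391002: {1a46581, 1a5a140, 3ac6f45, 43d1b1e, 68ce2f3, 7415fdf, 7bb8323, a391002, bdb0486, db1a74a, f18d4fe}.
Reachable from 9ab48c2: {0b9da1d, 1a46581, 3ac6f45, 3c072b3, 5096c29, 61da967, 68ce2f3, 7415fdf, 7bb8323, 9ab48c2, bdb0486, da48fc9, db1a74a, eec34cc, f18d4fe}.
Only in a391002's history (ahead): {1a5a140, 43d1b1e, a391002} — 3.
Only in 9ab48c2's history (behind): {0b9da1d, 3c072b3, 5096c29, 61da967, 9ab48c2, da48fc9, eec34cc} — 7.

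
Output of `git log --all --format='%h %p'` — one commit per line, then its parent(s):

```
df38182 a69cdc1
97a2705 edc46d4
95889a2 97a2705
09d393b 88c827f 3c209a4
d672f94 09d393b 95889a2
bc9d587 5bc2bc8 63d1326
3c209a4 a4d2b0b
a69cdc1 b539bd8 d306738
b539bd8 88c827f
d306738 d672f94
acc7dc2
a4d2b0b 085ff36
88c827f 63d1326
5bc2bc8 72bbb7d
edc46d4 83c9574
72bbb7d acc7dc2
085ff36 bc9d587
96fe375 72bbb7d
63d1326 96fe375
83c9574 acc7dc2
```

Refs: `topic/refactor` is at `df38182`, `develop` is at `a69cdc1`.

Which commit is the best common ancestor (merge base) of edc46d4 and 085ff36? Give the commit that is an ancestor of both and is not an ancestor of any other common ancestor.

Ancestors of edc46d4: {83c9574, acc7dc2, edc46d4}.
Ancestors of 085ff36: {085ff36, 5bc2bc8, 63d1326, 72bbb7d, 96fe375, acc7dc2, bc9d587}.
Common ancestors: {acc7dc2}.
The only common ancestor is acc7dc2, so it is the merge base.

acc7dc2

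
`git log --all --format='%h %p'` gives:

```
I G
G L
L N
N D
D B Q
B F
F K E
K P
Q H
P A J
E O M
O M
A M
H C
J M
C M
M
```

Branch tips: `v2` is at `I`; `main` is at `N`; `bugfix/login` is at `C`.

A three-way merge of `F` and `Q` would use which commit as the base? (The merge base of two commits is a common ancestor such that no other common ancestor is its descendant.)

Ancestors of F: {A, E, F, J, K, M, O, P}.
Ancestors of Q: {C, H, M, Q}.
Common ancestors: {M}.
The only common ancestor is M, so it is the merge base.

M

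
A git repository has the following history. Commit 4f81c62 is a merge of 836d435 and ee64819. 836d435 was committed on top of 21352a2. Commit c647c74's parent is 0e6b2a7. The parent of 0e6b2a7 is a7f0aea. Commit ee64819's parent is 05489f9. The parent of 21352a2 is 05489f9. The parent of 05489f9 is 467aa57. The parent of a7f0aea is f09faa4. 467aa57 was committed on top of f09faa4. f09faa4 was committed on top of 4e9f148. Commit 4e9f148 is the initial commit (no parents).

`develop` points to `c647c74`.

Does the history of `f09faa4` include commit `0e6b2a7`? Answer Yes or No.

No

Ancestors of f09faa4: {4e9f148, f09faa4}.
0e6b2a7 is not in that set, so it is not an ancestor of f09faa4.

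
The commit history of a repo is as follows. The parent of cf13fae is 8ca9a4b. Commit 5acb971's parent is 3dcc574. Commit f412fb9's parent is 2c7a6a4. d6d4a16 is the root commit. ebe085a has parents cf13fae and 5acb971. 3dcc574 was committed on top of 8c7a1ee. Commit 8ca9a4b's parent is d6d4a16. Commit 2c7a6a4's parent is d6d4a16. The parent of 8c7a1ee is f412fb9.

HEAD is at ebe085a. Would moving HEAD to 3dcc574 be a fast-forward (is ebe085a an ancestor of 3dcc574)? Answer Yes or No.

No

A fast-forward from ebe085a to 3dcc574 is possible iff ebe085a is an ancestor of 3dcc574.
Ancestors of 3dcc574: {2c7a6a4, 3dcc574, 8c7a1ee, d6d4a16, f412fb9}.
ebe085a is not among them, so fast-forward is not possible.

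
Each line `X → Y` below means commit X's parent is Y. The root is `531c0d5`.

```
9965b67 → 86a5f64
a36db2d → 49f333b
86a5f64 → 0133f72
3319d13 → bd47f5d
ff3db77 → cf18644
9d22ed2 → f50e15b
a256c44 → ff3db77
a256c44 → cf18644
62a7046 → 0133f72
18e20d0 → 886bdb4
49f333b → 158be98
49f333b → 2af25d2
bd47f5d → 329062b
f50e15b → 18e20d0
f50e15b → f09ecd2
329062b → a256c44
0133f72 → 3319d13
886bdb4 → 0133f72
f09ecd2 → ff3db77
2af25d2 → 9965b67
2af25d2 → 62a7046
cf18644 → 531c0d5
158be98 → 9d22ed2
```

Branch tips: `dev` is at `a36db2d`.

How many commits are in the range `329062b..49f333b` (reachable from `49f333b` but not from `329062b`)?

Reachable from 49f333b: {0133f72, 158be98, 18e20d0, 2af25d2, 329062b, 3319d13, 49f333b, 531c0d5, 62a7046, 86a5f64, 886bdb4, 9965b67, 9d22ed2, a256c44, bd47f5d, cf18644, f09ecd2, f50e15b, ff3db77}.
Reachable from 329062b: {329062b, 531c0d5, a256c44, cf18644, ff3db77}.
In 49f333b's history but not 329062b's: {0133f72, 158be98, 18e20d0, 2af25d2, 3319d13, 49f333b, 62a7046, 86a5f64, 886bdb4, 9965b67, 9d22ed2, bd47f5d, f09ecd2, f50e15b} — 14 commits.

14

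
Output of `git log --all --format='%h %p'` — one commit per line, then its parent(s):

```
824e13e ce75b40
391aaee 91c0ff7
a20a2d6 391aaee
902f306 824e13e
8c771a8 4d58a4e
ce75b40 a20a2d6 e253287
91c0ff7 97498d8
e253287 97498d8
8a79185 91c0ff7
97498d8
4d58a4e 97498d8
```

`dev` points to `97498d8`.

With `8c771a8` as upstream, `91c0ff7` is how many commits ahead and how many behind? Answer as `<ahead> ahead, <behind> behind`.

1 ahead, 2 behind

Reachable from 91c0ff7: {91c0ff7, 97498d8}.
Reachable from 8c771a8: {4d58a4e, 8c771a8, 97498d8}.
Only in 91c0ff7's history (ahead): {91c0ff7} — 1.
Only in 8c771a8's history (behind): {4d58a4e, 8c771a8} — 2.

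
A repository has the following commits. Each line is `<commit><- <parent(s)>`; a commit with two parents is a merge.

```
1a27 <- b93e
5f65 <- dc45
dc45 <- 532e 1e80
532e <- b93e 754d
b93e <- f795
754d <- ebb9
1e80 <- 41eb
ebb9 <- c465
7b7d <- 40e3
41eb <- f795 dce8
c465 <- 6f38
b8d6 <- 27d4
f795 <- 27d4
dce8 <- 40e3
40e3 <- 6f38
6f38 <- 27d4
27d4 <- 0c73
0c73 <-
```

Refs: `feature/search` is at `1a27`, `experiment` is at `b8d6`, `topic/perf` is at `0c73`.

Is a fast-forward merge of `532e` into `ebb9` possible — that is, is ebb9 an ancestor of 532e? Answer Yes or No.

Yes

A fast-forward from ebb9 to 532e is possible iff ebb9 is an ancestor of 532e.
Ancestors of 532e: {0c73, 27d4, 532e, 6f38, 754d, b93e, c465, ebb9, f795}.
ebb9 is among them, so fast-forward is possible.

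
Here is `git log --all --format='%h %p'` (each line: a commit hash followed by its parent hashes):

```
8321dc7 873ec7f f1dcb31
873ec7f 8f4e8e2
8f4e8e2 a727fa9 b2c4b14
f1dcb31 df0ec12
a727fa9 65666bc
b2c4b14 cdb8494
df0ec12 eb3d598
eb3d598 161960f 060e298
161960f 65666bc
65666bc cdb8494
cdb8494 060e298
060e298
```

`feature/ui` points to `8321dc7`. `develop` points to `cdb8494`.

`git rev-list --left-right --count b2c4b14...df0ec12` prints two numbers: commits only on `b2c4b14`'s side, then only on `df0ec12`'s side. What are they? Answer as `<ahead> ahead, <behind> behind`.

1 ahead, 4 behind

Reachable from b2c4b14: {060e298, b2c4b14, cdb8494}.
Reachable from df0ec12: {060e298, 161960f, 65666bc, cdb8494, df0ec12, eb3d598}.
Only in b2c4b14's history (ahead): {b2c4b14} — 1.
Only in df0ec12's history (behind): {161960f, 65666bc, df0ec12, eb3d598} — 4.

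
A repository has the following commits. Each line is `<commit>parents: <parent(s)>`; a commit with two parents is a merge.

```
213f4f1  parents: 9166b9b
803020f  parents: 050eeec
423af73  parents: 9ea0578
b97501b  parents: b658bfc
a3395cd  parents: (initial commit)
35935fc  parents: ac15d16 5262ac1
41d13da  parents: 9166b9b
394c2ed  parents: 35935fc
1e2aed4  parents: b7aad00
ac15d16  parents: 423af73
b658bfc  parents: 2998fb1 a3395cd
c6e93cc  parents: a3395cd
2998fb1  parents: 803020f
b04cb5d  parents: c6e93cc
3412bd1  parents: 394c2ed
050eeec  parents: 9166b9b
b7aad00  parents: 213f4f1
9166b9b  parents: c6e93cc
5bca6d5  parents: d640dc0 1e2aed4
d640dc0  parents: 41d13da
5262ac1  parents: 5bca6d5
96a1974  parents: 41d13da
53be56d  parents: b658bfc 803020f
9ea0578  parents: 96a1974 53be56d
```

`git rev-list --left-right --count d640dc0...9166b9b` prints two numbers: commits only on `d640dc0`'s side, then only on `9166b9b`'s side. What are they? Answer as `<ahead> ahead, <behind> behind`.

2 ahead, 0 behind

Reachable from d640dc0: {41d13da, 9166b9b, a3395cd, c6e93cc, d640dc0}.
Reachable from 9166b9b: {9166b9b, a3395cd, c6e93cc}.
Only in d640dc0's history (ahead): {41d13da, d640dc0} — 2.
Only in 9166b9b's history (behind): {} — 0.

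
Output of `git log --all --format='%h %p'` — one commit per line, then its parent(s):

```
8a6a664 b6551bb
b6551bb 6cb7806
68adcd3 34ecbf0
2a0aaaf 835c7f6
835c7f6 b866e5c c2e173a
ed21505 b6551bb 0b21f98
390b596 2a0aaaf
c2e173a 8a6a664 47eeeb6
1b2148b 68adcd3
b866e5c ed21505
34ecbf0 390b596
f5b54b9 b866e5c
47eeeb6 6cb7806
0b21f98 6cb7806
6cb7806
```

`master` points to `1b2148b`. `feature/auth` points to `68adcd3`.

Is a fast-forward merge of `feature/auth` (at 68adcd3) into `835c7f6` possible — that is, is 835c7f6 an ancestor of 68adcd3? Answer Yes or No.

A fast-forward from 835c7f6 to 68adcd3 is possible iff 835c7f6 is an ancestor of 68adcd3.
Ancestors of 68adcd3: {0b21f98, 2a0aaaf, 34ecbf0, 390b596, 47eeeb6, 68adcd3, 6cb7806, 835c7f6, 8a6a664, b6551bb, b866e5c, c2e173a, ed21505}.
835c7f6 is among them, so fast-forward is possible.

Yes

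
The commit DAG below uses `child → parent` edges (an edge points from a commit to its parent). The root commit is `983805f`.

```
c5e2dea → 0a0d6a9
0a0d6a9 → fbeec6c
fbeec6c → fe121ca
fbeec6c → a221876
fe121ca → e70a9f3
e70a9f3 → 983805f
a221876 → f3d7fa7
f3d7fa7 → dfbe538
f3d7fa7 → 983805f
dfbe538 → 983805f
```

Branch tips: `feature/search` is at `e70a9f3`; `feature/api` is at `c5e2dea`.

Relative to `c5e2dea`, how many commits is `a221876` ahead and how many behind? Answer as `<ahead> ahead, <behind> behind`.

0 ahead, 5 behind

Reachable from a221876: {983805f, a221876, dfbe538, f3d7fa7}.
Reachable from c5e2dea: {0a0d6a9, 983805f, a221876, c5e2dea, dfbe538, e70a9f3, f3d7fa7, fbeec6c, fe121ca}.
Only in a221876's history (ahead): {} — 0.
Only in c5e2dea's history (behind): {0a0d6a9, c5e2dea, e70a9f3, fbeec6c, fe121ca} — 5.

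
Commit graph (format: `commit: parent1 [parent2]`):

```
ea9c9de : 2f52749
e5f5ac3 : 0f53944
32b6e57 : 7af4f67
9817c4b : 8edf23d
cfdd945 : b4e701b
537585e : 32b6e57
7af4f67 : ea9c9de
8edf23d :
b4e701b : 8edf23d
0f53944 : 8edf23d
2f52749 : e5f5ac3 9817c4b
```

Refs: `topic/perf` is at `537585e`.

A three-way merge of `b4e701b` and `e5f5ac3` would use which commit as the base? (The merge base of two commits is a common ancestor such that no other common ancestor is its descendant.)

Ancestors of b4e701b: {8edf23d, b4e701b}.
Ancestors of e5f5ac3: {0f53944, 8edf23d, e5f5ac3}.
Common ancestors: {8edf23d}.
The only common ancestor is 8edf23d, so it is the merge base.

8edf23d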